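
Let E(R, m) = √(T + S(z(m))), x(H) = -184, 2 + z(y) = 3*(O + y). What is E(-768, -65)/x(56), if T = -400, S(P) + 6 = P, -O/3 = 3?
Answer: -3*I*√70/184 ≈ -0.13641*I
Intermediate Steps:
O = -9 (O = -3*3 = -9)
z(y) = -29 + 3*y (z(y) = -2 + 3*(-9 + y) = -2 + (-27 + 3*y) = -29 + 3*y)
S(P) = -6 + P
E(R, m) = √(-435 + 3*m) (E(R, m) = √(-400 + (-6 + (-29 + 3*m))) = √(-400 + (-35 + 3*m)) = √(-435 + 3*m))
E(-768, -65)/x(56) = √(-435 + 3*(-65))/(-184) = √(-435 - 195)*(-1/184) = √(-630)*(-1/184) = (3*I*√70)*(-1/184) = -3*I*√70/184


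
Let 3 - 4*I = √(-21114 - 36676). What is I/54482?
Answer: 3/217928 - I*√57790/217928 ≈ 1.3766e-5 - 0.0011031*I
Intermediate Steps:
I = ¾ - I*√57790/4 (I = ¾ - √(-21114 - 36676)/4 = ¾ - I*√57790/4 ≈ 0.75 - 60.099*I)
I/54482 = (¾ - I*√57790/4)/54482 = (¾ - I*√57790/4)*(1/54482) = 3/217928 - I*√57790/217928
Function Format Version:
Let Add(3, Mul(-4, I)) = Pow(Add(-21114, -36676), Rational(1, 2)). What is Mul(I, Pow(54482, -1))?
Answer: Add(Rational(3, 217928), Mul(Rational(-1, 217928), I, Pow(57790, Rational(1, 2)))) ≈ Add(1.3766e-5, Mul(-0.0011031, I))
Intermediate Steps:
I = Add(Rational(3, 4), Mul(Rational(-1, 4), I, Pow(57790, Rational(1, 2)))) (I = Add(Rational(3, 4), Mul(Rational(-1, 4), Pow(Add(-21114, -36676), Rational(1, 2)))) = Add(Rational(3, 4), Mul(Rational(-1, 4), Pow(-57790, Rational(1, 2)))) = Add(Rational(3, 4), Mul(Rational(-1, 4), Mul(I, Pow(57790, Rational(1, 2))))) = Add(Rational(3, 4), Mul(Rational(-1, 4), I, Pow(57790, Rational(1, 2)))) ≈ Add(0.75000, Mul(-60.099, I)))
Mul(I, Pow(54482, -1)) = Mul(Add(Rational(3, 4), Mul(Rational(-1, 4), I, Pow(57790, Rational(1, 2)))), Pow(54482, -1)) = Mul(Add(Rational(3, 4), Mul(Rational(-1, 4), I, Pow(57790, Rational(1, 2)))), Rational(1, 54482)) = Add(Rational(3, 217928), Mul(Rational(-1, 217928), I, Pow(57790, Rational(1, 2))))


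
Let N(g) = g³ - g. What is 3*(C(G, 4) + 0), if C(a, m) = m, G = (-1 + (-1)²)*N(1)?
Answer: 12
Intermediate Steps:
G = 0 (G = (-1 + (-1)²)*(1³ - 1*1) = (-1 + 1)*(1 - 1) = 0*0 = 0)
3*(C(G, 4) + 0) = 3*(4 + 0) = 3*4 = 12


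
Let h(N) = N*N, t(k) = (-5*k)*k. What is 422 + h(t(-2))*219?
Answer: 88022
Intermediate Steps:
t(k) = -5*k²
h(N) = N²
422 + h(t(-2))*219 = 422 + (-5*(-2)²)²*219 = 422 + (-5*4)²*219 = 422 + (-20)²*219 = 422 + 400*219 = 422 + 87600 = 88022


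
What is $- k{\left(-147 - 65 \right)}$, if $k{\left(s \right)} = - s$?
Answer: $-212$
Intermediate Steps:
$- k{\left(-147 - 65 \right)} = - \left(-1\right) \left(-147 - 65\right) = - \left(-1\right) \left(-212\right) = \left(-1\right) 212 = -212$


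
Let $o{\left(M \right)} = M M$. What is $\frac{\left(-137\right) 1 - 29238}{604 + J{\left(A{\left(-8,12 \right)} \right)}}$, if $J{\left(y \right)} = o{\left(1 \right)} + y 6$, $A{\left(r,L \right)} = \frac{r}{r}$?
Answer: $- \frac{625}{13} \approx -48.077$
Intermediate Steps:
$A{\left(r,L \right)} = 1$
$o{\left(M \right)} = M^{2}$
$J{\left(y \right)} = 1 + 6 y$ ($J{\left(y \right)} = 1^{2} + y 6 = 1 + 6 y$)
$\frac{\left(-137\right) 1 - 29238}{604 + J{\left(A{\left(-8,12 \right)} \right)}} = \frac{\left(-137\right) 1 - 29238}{604 + \left(1 + 6 \cdot 1\right)} = \frac{-137 - 29238}{604 + \left(1 + 6\right)} = - \frac{29375}{604 + 7} = - \frac{29375}{611} = \left(-29375\right) \frac{1}{611} = - \frac{625}{13}$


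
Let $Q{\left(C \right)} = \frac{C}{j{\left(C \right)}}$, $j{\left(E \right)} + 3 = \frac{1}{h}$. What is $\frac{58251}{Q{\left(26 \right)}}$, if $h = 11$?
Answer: $- \frac{932016}{143} \approx -6517.6$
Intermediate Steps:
$j{\left(E \right)} = - \frac{32}{11}$ ($j{\left(E \right)} = -3 + \frac{1}{11} = - \frac{32}{11}$)
$Q{\left(C \right)} = - \frac{11 C}{32}$ ($Q{\left(C \right)} = \frac{C}{- \frac{32}{11}} = C \left(- \frac{11}{32}\right) = - \frac{11 C}{32}$)
$\frac{58251}{Q{\left(26 \right)}} = \frac{58251}{\left(- \frac{11}{32}\right) 26} = \frac{58251}{- \frac{143}{16}} = 58251 \left(- \frac{16}{143}\right) = - \frac{932016}{143}$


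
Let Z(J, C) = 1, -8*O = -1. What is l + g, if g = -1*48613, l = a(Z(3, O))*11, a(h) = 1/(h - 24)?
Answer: -1118110/23 ≈ -48614.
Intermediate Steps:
O = ⅛ (O = -⅛*(-1) = ⅛ ≈ 0.12500)
a(h) = 1/(-24 + h)
l = -11/23 (l = 11/(-24 + 1) = 11/(-23) = -1/23*11 = -11/23 ≈ -0.47826)
g = -48613
l + g = -11/23 - 48613 = -1118110/23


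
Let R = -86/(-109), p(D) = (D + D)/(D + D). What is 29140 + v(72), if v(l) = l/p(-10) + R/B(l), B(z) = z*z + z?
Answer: 8367835867/286452 ≈ 29212.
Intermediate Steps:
B(z) = z + z**2 (B(z) = z**2 + z = z + z**2)
p(D) = 1 (p(D) = (2*D)/((2*D)) = (2*D)*(1/(2*D)) = 1)
R = 86/109 (R = -86*(-1/109) = 86/109 ≈ 0.78899)
v(l) = l + 86/(109*l*(1 + l)) (v(l) = l/1 + 86/(109*((l*(1 + l)))) = l*1 + 86*(1/(l*(1 + l)))/109 = l + 86/(109*l*(1 + l)))
29140 + v(72) = 29140 + (1/109)*(86 + 109*72**2*(1 + 72))/(72*(1 + 72)) = 29140 + (1/109)*(1/72)*(86 + 109*5184*73)/73 = 29140 + (1/109)*(1/72)*(1/73)*(86 + 41249088) = 29140 + (1/109)*(1/72)*(1/73)*41249174 = 29140 + 20624587/286452 = 8367835867/286452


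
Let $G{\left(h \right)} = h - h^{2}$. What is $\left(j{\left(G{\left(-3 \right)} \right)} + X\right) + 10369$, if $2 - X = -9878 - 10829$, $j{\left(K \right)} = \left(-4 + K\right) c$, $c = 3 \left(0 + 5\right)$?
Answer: $30838$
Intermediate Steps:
$c = 15$ ($c = 3 \cdot 5 = 15$)
$j{\left(K \right)} = -60 + 15 K$ ($j{\left(K \right)} = \left(-4 + K\right) 15 = -60 + 15 K$)
$X = 20709$ ($X = 2 - \left(-9878 - 10829\right) = 2 - -20707 = 2 + 20707 = 20709$)
$\left(j{\left(G{\left(-3 \right)} \right)} + X\right) + 10369 = \left(\left(-60 + 15 \left(- 3 \left(1 - -3\right)\right)\right) + 20709\right) + 10369 = \left(\left(-60 + 15 \left(- 3 \left(1 + 3\right)\right)\right) + 20709\right) + 10369 = \left(\left(-60 + 15 \left(\left(-3\right) 4\right)\right) + 20709\right) + 10369 = \left(\left(-60 + 15 \left(-12\right)\right) + 20709\right) + 10369 = \left(\left(-60 - 180\right) + 20709\right) + 10369 = \left(-240 + 20709\right) + 10369 = 20469 + 10369 = 30838$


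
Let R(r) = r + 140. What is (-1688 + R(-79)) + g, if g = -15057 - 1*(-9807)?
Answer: -6877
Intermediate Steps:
R(r) = 140 + r
g = -5250 (g = -15057 + 9807 = -5250)
(-1688 + R(-79)) + g = (-1688 + (140 - 79)) - 5250 = (-1688 + 61) - 5250 = -1627 - 5250 = -6877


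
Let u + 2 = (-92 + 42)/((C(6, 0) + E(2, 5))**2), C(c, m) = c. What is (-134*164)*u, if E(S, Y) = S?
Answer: 244483/4 ≈ 61121.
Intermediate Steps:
u = -89/32 (u = -2 + (-92 + 42)/((6 + 2)**2) = -2 - 50/(8**2) = -2 - 50/64 = -2 - 50*1/64 = -2 - 25/32 = -89/32 ≈ -2.7813)
(-134*164)*u = -134*164*(-89/32) = -21976*(-89/32) = 244483/4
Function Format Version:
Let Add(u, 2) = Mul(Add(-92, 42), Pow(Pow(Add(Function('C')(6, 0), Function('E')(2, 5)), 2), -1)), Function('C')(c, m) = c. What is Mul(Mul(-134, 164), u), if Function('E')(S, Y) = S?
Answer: Rational(244483, 4) ≈ 61121.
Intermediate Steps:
u = Rational(-89, 32) (u = Add(-2, Mul(Add(-92, 42), Pow(Pow(Add(6, 2), 2), -1))) = Add(-2, Mul(-50, Pow(Pow(8, 2), -1))) = Add(-2, Mul(-50, Pow(64, -1))) = Add(-2, Mul(-50, Rational(1, 64))) = Add(-2, Rational(-25, 32)) = Rational(-89, 32) ≈ -2.7813)
Mul(Mul(-134, 164), u) = Mul(Mul(-134, 164), Rational(-89, 32)) = Mul(-21976, Rational(-89, 32)) = Rational(244483, 4)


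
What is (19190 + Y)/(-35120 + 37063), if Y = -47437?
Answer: -28247/1943 ≈ -14.538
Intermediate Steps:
(19190 + Y)/(-35120 + 37063) = (19190 - 47437)/(-35120 + 37063) = -28247/1943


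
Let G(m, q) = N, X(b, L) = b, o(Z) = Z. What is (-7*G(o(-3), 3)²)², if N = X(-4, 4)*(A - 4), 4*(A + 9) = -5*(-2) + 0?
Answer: 152473104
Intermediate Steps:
A = -13/2 (A = -9 + (-5*(-2) + 0)/4 = -9 + (10 + 0)/4 = -9 + (¼)*10 = -9 + 5/2 = -13/2 ≈ -6.5000)
N = 42 (N = -4*(-13/2 - 4) = -4*(-21/2) = 42)
G(m, q) = 42
(-7*G(o(-3), 3)²)² = (-7*42²)² = (-7*1764)² = (-12348)² = 152473104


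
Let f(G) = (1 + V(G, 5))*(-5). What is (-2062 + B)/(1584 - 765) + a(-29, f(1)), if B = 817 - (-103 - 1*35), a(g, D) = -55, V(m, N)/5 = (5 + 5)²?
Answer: -5128/91 ≈ -56.352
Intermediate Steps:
V(m, N) = 500 (V(m, N) = 5*(5 + 5)² = 5*10² = 5*100 = 500)
f(G) = -2505 (f(G) = (1 + 500)*(-5) = 501*(-5) = -2505)
B = 955 (B = 817 - (-103 - 35) = 817 - 1*(-138) = 817 + 138 = 955)
(-2062 + B)/(1584 - 765) + a(-29, f(1)) = (-2062 + 955)/(1584 - 765) - 55 = -1107/819 - 55 = -1107*1/819 - 55 = -123/91 - 55 = -5128/91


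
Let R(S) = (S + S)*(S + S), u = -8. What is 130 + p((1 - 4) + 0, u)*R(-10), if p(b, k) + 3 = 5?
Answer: 930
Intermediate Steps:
R(S) = 4*S² (R(S) = (2*S)*(2*S) = 4*S²)
p(b, k) = 2 (p(b, k) = -3 + 5 = 2)
130 + p((1 - 4) + 0, u)*R(-10) = 130 + 2*(4*(-10)²) = 130 + 2*(4*100) = 130 + 2*400 = 130 + 800 = 930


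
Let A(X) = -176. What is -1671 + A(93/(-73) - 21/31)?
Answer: -1847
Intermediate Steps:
-1671 + A(93/(-73) - 21/31) = -1671 - 176 = -1847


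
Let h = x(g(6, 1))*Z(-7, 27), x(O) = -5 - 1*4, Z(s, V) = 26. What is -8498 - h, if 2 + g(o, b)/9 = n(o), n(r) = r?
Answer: -8264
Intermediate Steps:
g(o, b) = -18 + 9*o
x(O) = -9 (x(O) = -5 - 4 = -9)
h = -234 (h = -9*26 = -234)
-8498 - h = -8498 - 1*(-234) = -8498 + 234 = -8264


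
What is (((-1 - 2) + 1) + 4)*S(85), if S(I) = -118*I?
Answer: -20060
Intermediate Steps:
(((-1 - 2) + 1) + 4)*S(85) = (((-1 - 2) + 1) + 4)*(-118*85) = ((-3 + 1) + 4)*(-10030) = (-2 + 4)*(-10030) = 2*(-10030) = -20060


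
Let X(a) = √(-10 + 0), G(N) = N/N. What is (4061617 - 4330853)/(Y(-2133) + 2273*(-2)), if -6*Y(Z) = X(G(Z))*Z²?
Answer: 2447893712/11499857997077 - 408313355868*I*√10/11499857997077 ≈ 0.00021286 - 0.11228*I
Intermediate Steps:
G(N) = 1
X(a) = I*√10 (X(a) = √(-10) = I*√10)
Y(Z) = -I*√10*Z²/6
(4061617 - 4330853)/(Y(-2133) + 2273*(-2)) = (4061617 - 4330853)/(-⅙*I*√10*(-2133)² + 2273*(-2)) = -269236/(-⅙*I*√10*4549689 - 4546) = -269236/(-1516563*I*√10/2 - 4546) = -269236/(-4546 - 1516563*I*√10/2)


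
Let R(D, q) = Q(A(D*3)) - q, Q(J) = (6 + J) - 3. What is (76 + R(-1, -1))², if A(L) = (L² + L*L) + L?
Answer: 9025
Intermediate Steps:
A(L) = L + 2*L² (A(L) = (L² + L²) + L = 2*L² + L = L + 2*L²)
Q(J) = 3 + J
R(D, q) = 3 - q + 3*D*(1 + 6*D) (R(D, q) = (3 + (D*3)*(1 + 2*(D*3))) - q = (3 + (3*D)*(1 + 2*(3*D))) - q = (3 + (3*D)*(1 + 6*D)) - q = (3 + 3*D*(1 + 6*D)) - q = 3 - q + 3*D*(1 + 6*D))
(76 + R(-1, -1))² = (76 + (3 - 1*(-1) + 3*(-1)*(1 + 6*(-1))))² = (76 + (3 + 1 + 3*(-1)*(1 - 6)))² = (76 + (3 + 1 + 3*(-1)*(-5)))² = (76 + (3 + 1 + 15))² = (76 + 19)² = 95² = 9025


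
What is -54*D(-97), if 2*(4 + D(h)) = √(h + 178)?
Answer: -27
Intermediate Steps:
D(h) = -4 + √(178 + h)/2 (D(h) = -4 + √(h + 178)/2 = -4 + √(178 + h)/2)
-54*D(-97) = -54*(-4 + √(178 - 97)/2) = -54*(-4 + √81/2) = -54*(-4 + (½)*9) = -54*(-4 + 9/2) = -54*½ = -27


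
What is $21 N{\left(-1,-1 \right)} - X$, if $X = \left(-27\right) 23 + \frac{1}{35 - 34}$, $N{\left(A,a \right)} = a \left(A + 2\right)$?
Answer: $599$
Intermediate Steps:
$N{\left(A,a \right)} = a \left(2 + A\right)$
$X = -620$ ($X = -621 + 1^{-1} = -621 + 1 = -620$)
$21 N{\left(-1,-1 \right)} - X = 21 \left(- (2 - 1)\right) - -620 = 21 \left(\left(-1\right) 1\right) + 620 = 21 \left(-1\right) + 620 = -21 + 620 = 599$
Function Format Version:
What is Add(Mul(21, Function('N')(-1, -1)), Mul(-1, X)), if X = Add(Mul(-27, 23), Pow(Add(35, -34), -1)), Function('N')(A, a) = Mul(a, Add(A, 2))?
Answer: 599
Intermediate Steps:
Function('N')(A, a) = Mul(a, Add(2, A))
X = -620 (X = Add(-621, Pow(1, -1)) = Add(-621, 1) = -620)
Add(Mul(21, Function('N')(-1, -1)), Mul(-1, X)) = Add(Mul(21, Mul(-1, Add(2, -1))), Mul(-1, -620)) = Add(Mul(21, Mul(-1, 1)), 620) = Add(Mul(21, -1), 620) = Add(-21, 620) = 599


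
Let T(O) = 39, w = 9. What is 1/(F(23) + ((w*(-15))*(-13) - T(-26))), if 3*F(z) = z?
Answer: 3/5171 ≈ 0.00058016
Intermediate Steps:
F(z) = z/3
1/(F(23) + ((w*(-15))*(-13) - T(-26))) = 1/((1/3)*23 + ((9*(-15))*(-13) - 1*39)) = 1/(23/3 + (-135*(-13) - 39)) = 1/(23/3 + (1755 - 39)) = 1/(23/3 + 1716) = 1/(5171/3) = 3/5171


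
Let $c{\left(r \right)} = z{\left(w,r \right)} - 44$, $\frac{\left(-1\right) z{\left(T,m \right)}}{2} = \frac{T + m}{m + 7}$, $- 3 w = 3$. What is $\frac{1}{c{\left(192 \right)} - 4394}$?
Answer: $- \frac{199}{883544} \approx -0.00022523$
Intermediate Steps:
$w = -1$ ($w = \left(- \frac{1}{3}\right) 3 = -1$)
$z{\left(T,m \right)} = - \frac{2 \left(T + m\right)}{7 + m}$ ($z{\left(T,m \right)} = - 2 \frac{T + m}{m + 7} = - 2 \frac{T + m}{7 + m} = - \frac{2 \left(T + m\right)}{7 + m}$)
$c{\left(r \right)} = -44 + \frac{2 \left(1 - r\right)}{7 + r}$ ($c{\left(r \right)} = \frac{2 \left(\left(-1\right) \left(-1\right) - r\right)}{7 + r} - 44 = \frac{2 \left(1 - r\right)}{7 + r} - 44 = -44 + \frac{2 \left(1 - r\right)}{7 + r}$)
$\frac{1}{c{\left(192 \right)} - 4394} = \frac{1}{\frac{2 \left(-153 - 4416\right)}{7 + 192} - 4394} = \frac{1}{\frac{2 \left(-153 - 4416\right)}{199} + \left(-39881 + 35487\right)} = \frac{1}{2 \cdot \frac{1}{199} \left(-4569\right) - 4394} = \frac{1}{- \frac{9138}{199} - 4394} = \frac{1}{- \frac{883544}{199}} = - \frac{199}{883544}$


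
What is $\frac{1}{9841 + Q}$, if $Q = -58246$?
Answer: $- \frac{1}{48405} \approx -2.0659 \cdot 10^{-5}$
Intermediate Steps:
$\frac{1}{9841 + Q} = \frac{1}{9841 - 58246} = \frac{1}{-48405} = - \frac{1}{48405}$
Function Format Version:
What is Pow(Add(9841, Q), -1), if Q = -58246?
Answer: Rational(-1, 48405) ≈ -2.0659e-5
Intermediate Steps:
Pow(Add(9841, Q), -1) = Pow(Add(9841, -58246), -1) = Pow(-48405, -1) = Rational(-1, 48405)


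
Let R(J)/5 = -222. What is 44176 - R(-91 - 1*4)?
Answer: 45286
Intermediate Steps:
R(J) = -1110 (R(J) = 5*(-222) = -1110)
44176 - R(-91 - 1*4) = 44176 - 1*(-1110) = 44176 + 1110 = 45286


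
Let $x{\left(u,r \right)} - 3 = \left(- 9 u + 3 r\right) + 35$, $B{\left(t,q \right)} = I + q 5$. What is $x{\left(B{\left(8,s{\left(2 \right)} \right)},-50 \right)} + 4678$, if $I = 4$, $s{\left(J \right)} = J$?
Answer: $4440$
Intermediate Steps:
$B{\left(t,q \right)} = 4 + 5 q$ ($B{\left(t,q \right)} = 4 + q 5 = 4 + 5 q$)
$x{\left(u,r \right)} = 38 - 9 u + 3 r$ ($x{\left(u,r \right)} = 3 + \left(\left(- 9 u + 3 r\right) + 35\right) = 3 + \left(35 - 9 u + 3 r\right) = 38 - 9 u + 3 r$)
$x{\left(B{\left(8,s{\left(2 \right)} \right)},-50 \right)} + 4678 = \left(38 - 9 \left(4 + 5 \cdot 2\right) + 3 \left(-50\right)\right) + 4678 = \left(38 - 9 \left(4 + 10\right) - 150\right) + 4678 = \left(38 - 126 - 150\right) + 4678 = -238 + 4678 = 4440$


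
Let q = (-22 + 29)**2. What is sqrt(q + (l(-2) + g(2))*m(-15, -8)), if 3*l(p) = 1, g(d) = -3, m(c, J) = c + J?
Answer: sqrt(993)/3 ≈ 10.504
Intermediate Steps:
m(c, J) = J + c
l(p) = 1/3 (l(p) = (1/3)*1 = 1/3)
q = 49 (q = 7**2 = 49)
sqrt(q + (l(-2) + g(2))*m(-15, -8)) = sqrt(49 + (1/3 - 3)*(-8 - 15)) = sqrt(49 - 8/3*(-23)) = sqrt(49 + 184/3) = sqrt(331/3) = sqrt(993)/3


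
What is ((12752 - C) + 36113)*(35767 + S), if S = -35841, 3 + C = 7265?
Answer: -3078622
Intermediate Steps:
C = 7262 (C = -3 + 7265 = 7262)
((12752 - C) + 36113)*(35767 + S) = ((12752 - 1*7262) + 36113)*(35767 - 35841) = ((12752 - 7262) + 36113)*(-74) = (5490 + 36113)*(-74) = 41603*(-74) = -3078622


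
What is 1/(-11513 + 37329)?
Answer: 1/25816 ≈ 3.8736e-5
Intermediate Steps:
1/(-11513 + 37329) = 1/25816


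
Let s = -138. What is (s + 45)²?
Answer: 8649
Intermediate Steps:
(s + 45)² = (-138 + 45)² = (-93)² = 8649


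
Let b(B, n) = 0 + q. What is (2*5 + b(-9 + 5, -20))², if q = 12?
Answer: 484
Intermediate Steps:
b(B, n) = 12 (b(B, n) = 0 + 12 = 12)
(2*5 + b(-9 + 5, -20))² = (2*5 + 12)² = (10 + 12)² = 22² = 484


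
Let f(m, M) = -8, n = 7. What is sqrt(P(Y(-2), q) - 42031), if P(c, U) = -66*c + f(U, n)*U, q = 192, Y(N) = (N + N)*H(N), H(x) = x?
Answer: I*sqrt(44095) ≈ 209.99*I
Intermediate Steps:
Y(N) = 2*N**2 (Y(N) = (N + N)*N = (2*N)*N = 2*N**2)
P(c, U) = -66*c - 8*U
sqrt(P(Y(-2), q) - 42031) = sqrt((-132*(-2)**2 - 8*192) - 42031) = sqrt((-132*4 - 1536) - 42031) = sqrt((-66*8 - 1536) - 42031) = sqrt((-528 - 1536) - 42031) = sqrt(-2064 - 42031) = sqrt(-44095) = I*sqrt(44095)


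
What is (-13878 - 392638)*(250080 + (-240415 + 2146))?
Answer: -4801360476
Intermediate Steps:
(-13878 - 392638)*(250080 + (-240415 + 2146)) = -406516*(250080 - 238269) = -406516*11811 = -4801360476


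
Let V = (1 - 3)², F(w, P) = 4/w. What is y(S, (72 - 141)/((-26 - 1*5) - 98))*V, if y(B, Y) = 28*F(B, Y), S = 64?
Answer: 7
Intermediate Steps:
y(B, Y) = 112/B (y(B, Y) = 28*(4/B) = 112/B)
V = 4 (V = (-2)² = 4)
y(S, (72 - 141)/((-26 - 1*5) - 98))*V = (112/64)*4 = (112*(1/64))*4 = (7/4)*4 = 7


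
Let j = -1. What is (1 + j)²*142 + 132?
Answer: 132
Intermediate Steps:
(1 + j)²*142 + 132 = (1 - 1)²*142 + 132 = 0²*142 + 132 = 0*142 + 132 = 0 + 132 = 132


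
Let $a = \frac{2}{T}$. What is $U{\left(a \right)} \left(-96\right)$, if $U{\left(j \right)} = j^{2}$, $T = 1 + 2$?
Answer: $- \frac{128}{3} \approx -42.667$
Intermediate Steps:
$T = 3$
$a = \frac{2}{3} \approx 0.66667$
$U{\left(a \right)} \left(-96\right) = \left(\frac{2}{3}\right)^{2} \left(-96\right) = \frac{4}{9} \left(-96\right) = - \frac{128}{3}$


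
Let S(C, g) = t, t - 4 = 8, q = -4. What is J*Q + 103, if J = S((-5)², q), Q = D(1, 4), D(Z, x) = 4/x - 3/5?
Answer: 539/5 ≈ 107.80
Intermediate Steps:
D(Z, x) = -⅗ + 4/x (D(Z, x) = 4/x - 3*⅕ = 4/x - ⅗ = -⅗ + 4/x)
Q = ⅖ (Q = -⅗ + 4/4 = -⅗ + 4*(¼) = -⅗ + 1 = ⅖ ≈ 0.40000)
t = 12 (t = 4 + 8 = 12)
S(C, g) = 12
J = 12
J*Q + 103 = 12*(⅖) + 103 = 24/5 + 103 = 539/5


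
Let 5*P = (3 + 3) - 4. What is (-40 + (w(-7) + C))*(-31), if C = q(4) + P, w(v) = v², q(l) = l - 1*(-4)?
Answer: -2697/5 ≈ -539.40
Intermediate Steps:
P = ⅖ (P = ((3 + 3) - 4)/5 = (6 - 4)/5 = (⅕)*2 = ⅖ ≈ 0.40000)
q(l) = 4 + l (q(l) = l + 4 = 4 + l)
C = 42/5 (C = (4 + 4) + ⅖ = 8 + ⅖ = 42/5 ≈ 8.4000)
(-40 + (w(-7) + C))*(-31) = (-40 + ((-7)² + 42/5))*(-31) = (-40 + (49 + 42/5))*(-31) = (-40 + 287/5)*(-31) = (87/5)*(-31) = -2697/5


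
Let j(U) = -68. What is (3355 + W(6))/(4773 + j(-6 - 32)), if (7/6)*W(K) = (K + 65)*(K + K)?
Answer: 28597/32935 ≈ 0.86829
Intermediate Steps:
W(K) = 12*K*(65 + K)/7 (W(K) = 6*((K + 65)*(K + K))/7 = 6*((65 + K)*(2*K))/7 = 6*(2*K*(65 + K))/7 = 12*K*(65 + K)/7)
(3355 + W(6))/(4773 + j(-6 - 32)) = (3355 + (12/7)*6*(65 + 6))/(4773 - 68) = (3355 + (12/7)*6*71)/4705 = (3355 + 5112/7)*(1/4705) = (28597/7)*(1/4705) = 28597/32935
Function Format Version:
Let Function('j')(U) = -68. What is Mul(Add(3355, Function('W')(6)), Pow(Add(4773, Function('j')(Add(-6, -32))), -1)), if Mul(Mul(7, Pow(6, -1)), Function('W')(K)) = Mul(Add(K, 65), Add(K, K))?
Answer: Rational(28597, 32935) ≈ 0.86829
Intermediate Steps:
Function('W')(K) = Mul(Rational(12, 7), K, Add(65, K)) (Function('W')(K) = Mul(Rational(6, 7), Mul(Add(K, 65), Add(K, K))) = Mul(Rational(6, 7), Mul(Add(65, K), Mul(2, K))) = Mul(Rational(6, 7), Mul(2, K, Add(65, K))) = Mul(Rational(12, 7), K, Add(65, K)))
Mul(Add(3355, Function('W')(6)), Pow(Add(4773, Function('j')(Add(-6, -32))), -1)) = Mul(Add(3355, Mul(Rational(12, 7), 6, Add(65, 6))), Pow(Add(4773, -68), -1)) = Mul(Add(3355, Mul(Rational(12, 7), 6, 71)), Pow(4705, -1)) = Mul(Add(3355, Rational(5112, 7)), Rational(1, 4705)) = Mul(Rational(28597, 7), Rational(1, 4705)) = Rational(28597, 32935)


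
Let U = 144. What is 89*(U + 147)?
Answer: 25899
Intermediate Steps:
89*(U + 147) = 89*(144 + 147) = 89*291 = 25899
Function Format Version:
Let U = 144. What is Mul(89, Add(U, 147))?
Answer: 25899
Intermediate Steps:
Mul(89, Add(U, 147)) = Mul(89, Add(144, 147)) = Mul(89, 291) = 25899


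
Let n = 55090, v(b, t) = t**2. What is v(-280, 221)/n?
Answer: 48841/55090 ≈ 0.88657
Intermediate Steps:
v(-280, 221)/n = 221**2/55090 = 48841*(1/55090) = 48841/55090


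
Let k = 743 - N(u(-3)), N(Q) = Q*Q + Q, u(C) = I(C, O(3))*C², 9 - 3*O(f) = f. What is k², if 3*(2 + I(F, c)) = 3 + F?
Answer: 190969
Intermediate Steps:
O(f) = 3 - f/3
I(F, c) = -1 + F/3 (I(F, c) = -2 + (3 + F)/3 = -2 + (1 + F/3) = -1 + F/3)
u(C) = C²*(-1 + C/3) (u(C) = (-1 + C/3)*C² = C²*(-1 + C/3))
N(Q) = Q + Q² (N(Q) = Q² + Q = Q + Q²)
k = 437 (k = 743 - (⅓)*(-3)²*(-3 - 3)*(1 + (⅓)*(-3)²*(-3 - 3)) = 743 - (⅓)*9*(-6)*(1 + (⅓)*9*(-6)) = 743 - (-18)*(1 - 18) = 743 - (-18)*(-17) = 743 - 1*306 = 743 - 306 = 437)
k² = 437² = 190969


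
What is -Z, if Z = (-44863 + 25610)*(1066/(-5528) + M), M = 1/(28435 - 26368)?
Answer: -1627540507/439476 ≈ -3703.4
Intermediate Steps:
M = 1/2067 ≈ 0.00048379
Z = 1627540507/439476 (Z = (-44863 + 25610)*(1066/(-5528) + 1/2067) = -19253*(1066*(-1/5528) + 1/2067) = -19253*(-533/2764 + 1/2067) = -19253*(-1098947/5713188) = 1627540507/439476 ≈ 3703.4)
-Z = -1*1627540507/439476 = -1627540507/439476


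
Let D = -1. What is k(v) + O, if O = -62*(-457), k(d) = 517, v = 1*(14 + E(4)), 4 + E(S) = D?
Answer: 28851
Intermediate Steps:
E(S) = -5 (E(S) = -4 - 1 = -5)
v = 9 (v = 1*(14 - 5) = 1*9 = 9)
O = 28334
k(v) + O = 517 + 28334 = 28851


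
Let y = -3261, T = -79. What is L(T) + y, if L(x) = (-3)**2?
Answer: -3252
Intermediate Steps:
L(x) = 9
L(T) + y = 9 - 3261 = -3252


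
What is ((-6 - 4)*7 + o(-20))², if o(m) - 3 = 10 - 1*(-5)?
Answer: 2704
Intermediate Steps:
o(m) = 18 (o(m) = 3 + (10 - 1*(-5)) = 3 + (10 + 5) = 3 + 15 = 18)
((-6 - 4)*7 + o(-20))² = ((-6 - 4)*7 + 18)² = (-10*7 + 18)² = (-70 + 18)² = (-52)² = 2704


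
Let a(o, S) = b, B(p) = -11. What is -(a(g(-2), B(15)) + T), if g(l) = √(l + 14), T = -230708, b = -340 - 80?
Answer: 231128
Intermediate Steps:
b = -420
g(l) = √(14 + l)
a(o, S) = -420
-(a(g(-2), B(15)) + T) = -(-420 - 230708) = -1*(-231128) = 231128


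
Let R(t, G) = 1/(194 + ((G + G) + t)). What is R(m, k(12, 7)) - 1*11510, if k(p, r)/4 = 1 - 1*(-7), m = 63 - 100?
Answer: -2543709/221 ≈ -11510.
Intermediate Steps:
m = -37
k(p, r) = 32 (k(p, r) = 4*(1 - 1*(-7)) = 4*(1 + 7) = 4*8 = 32)
R(t, G) = 1/(194 + t + 2*G) (R(t, G) = 1/(194 + (2*G + t)) = 1/(194 + (t + 2*G)) = 1/(194 + t + 2*G))
R(m, k(12, 7)) - 1*11510 = 1/(194 - 37 + 2*32) - 1*11510 = 1/(194 - 37 + 64) - 11510 = 1/221 - 11510 = -2543709/221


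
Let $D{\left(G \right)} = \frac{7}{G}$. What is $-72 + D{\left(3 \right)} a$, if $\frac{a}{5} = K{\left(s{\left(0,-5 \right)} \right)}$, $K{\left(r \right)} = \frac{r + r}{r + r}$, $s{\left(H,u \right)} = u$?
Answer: $- \frac{181}{3} \approx -60.333$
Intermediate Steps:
$K{\left(r \right)} = 1$ ($K{\left(r \right)} = \frac{2 r}{2 r} = 2 r \frac{1}{2 r} = 1$)
$a = 5$ ($a = 5 \cdot 1 = 5$)
$-72 + D{\left(3 \right)} a = -72 + \frac{7}{3} \cdot 5 = -72 + \frac{35}{3} = - \frac{181}{3}$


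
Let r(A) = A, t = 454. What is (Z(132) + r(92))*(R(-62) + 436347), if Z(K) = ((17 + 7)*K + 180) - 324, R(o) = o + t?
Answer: 1360878724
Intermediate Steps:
R(o) = 454 + o (R(o) = o + 454 = 454 + o)
Z(K) = -144 + 24*K (Z(K) = (24*K + 180) - 324 = (180 + 24*K) - 324 = -144 + 24*K)
(Z(132) + r(92))*(R(-62) + 436347) = ((-144 + 24*132) + 92)*((454 - 62) + 436347) = ((-144 + 3168) + 92)*(392 + 436347) = (3024 + 92)*436739 = 3116*436739 = 1360878724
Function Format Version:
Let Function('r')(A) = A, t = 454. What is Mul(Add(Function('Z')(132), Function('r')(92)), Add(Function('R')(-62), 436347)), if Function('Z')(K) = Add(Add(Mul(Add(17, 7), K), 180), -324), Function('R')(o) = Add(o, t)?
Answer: 1360878724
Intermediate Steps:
Function('R')(o) = Add(454, o) (Function('R')(o) = Add(o, 454) = Add(454, o))
Function('Z')(K) = Add(-144, Mul(24, K)) (Function('Z')(K) = Add(Add(Mul(24, K), 180), -324) = Add(Add(180, Mul(24, K)), -324) = Add(-144, Mul(24, K)))
Mul(Add(Function('Z')(132), Function('r')(92)), Add(Function('R')(-62), 436347)) = Mul(Add(Add(-144, Mul(24, 132)), 92), Add(Add(454, -62), 436347)) = Mul(Add(Add(-144, 3168), 92), Add(392, 436347)) = Mul(Add(3024, 92), 436739) = Mul(3116, 436739) = 1360878724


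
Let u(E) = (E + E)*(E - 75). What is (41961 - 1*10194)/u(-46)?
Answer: 31767/11132 ≈ 2.8537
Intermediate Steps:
u(E) = 2*E*(-75 + E) (u(E) = (2*E)*(-75 + E) = 2*E*(-75 + E))
(41961 - 1*10194)/u(-46) = (41961 - 1*10194)/((2*(-46)*(-75 - 46))) = (41961 - 10194)/((2*(-46)*(-121))) = 31767/11132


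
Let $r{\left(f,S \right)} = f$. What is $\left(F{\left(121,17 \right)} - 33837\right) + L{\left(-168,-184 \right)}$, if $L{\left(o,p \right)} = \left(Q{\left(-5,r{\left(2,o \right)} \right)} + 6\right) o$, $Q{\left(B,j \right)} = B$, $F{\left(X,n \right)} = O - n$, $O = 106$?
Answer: $-33916$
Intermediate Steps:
$F{\left(X,n \right)} = 106 - n$
$L{\left(o,p \right)} = o$ ($L{\left(o,p \right)} = \left(-5 + 6\right) o = 1 o = o$)
$\left(F{\left(121,17 \right)} - 33837\right) + L{\left(-168,-184 \right)} = \left(\left(106 - 17\right) - 33837\right) - 168 = \left(89 - 33837\right) - 168 = -33748 - 168 = -33916$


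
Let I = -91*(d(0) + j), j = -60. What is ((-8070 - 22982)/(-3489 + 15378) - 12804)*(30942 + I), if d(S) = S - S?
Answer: -1847496242272/3963 ≈ -4.6619e+8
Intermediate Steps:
d(S) = 0
I = 5460 (I = -91*(0 - 60) = -91*(-60) = 5460)
((-8070 - 22982)/(-3489 + 15378) - 12804)*(30942 + I) = ((-8070 - 22982)/(-3489 + 15378) - 12804)*(30942 + 5460) = (-31052/11889 - 12804)*36402 = -152257808/11889*36402 = -1847496242272/3963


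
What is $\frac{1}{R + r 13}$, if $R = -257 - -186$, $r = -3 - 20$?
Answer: $- \frac{1}{370} \approx -0.0027027$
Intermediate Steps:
$r = -23$ ($r = -3 - 20 = -23$)
$R = -71$ ($R = -257 + 186 = -71$)
$\frac{1}{R + r 13} = \frac{1}{-71 - 299} = \frac{1}{-370} = - \frac{1}{370}$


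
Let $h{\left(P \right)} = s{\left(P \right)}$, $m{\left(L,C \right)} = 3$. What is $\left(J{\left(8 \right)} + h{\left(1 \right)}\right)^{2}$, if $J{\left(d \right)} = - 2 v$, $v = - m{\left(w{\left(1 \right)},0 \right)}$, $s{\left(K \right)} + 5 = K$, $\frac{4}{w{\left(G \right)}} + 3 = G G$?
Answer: $4$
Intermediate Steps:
$w{\left(G \right)} = \frac{4}{-3 + G^{2}}$ ($w{\left(G \right)} = \frac{4}{-3 + G G} = \frac{4}{-3 + G^{2}}$)
$s{\left(K \right)} = -5 + K$
$v = -3$ ($v = \left(-1\right) 3 = -3$)
$J{\left(d \right)} = 6$ ($J{\left(d \right)} = \left(-2\right) \left(-3\right) = 6$)
$h{\left(P \right)} = -5 + P$
$\left(J{\left(8 \right)} + h{\left(1 \right)}\right)^{2} = \left(6 + \left(-5 + 1\right)\right)^{2} = \left(6 - 4\right)^{2} = 2^{2} = 4$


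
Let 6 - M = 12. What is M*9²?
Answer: -486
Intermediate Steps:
M = -6 (M = 6 - 1*12 = 6 - 12 = -6)
M*9² = -6*9² = -6*81 = -486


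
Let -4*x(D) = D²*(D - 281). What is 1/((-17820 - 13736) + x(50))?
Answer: 1/112819 ≈ 8.8638e-6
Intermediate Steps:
x(D) = -D²*(-281 + D)/4 (x(D) = -D²*(D - 281)/4 = -D²*(-281 + D)/4)
1/((-17820 - 13736) + x(50)) = 1/((-17820 - 13736) + (¼)*50²*(281 - 1*50)) = 1/(-31556 + (¼)*2500*(281 - 50)) = 1/(-31556 + (¼)*2500*231) = 1/(-31556 + 144375) = 1/112819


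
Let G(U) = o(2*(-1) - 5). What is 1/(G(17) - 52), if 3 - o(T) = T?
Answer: -1/42 ≈ -0.023810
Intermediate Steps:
o(T) = 3 - T
G(U) = 10 (G(U) = 3 - (2*(-1) - 5) = 3 - (-2 - 5) = 3 - 1*(-7) = 3 + 7 = 10)
1/(G(17) - 52) = 1/(10 - 52) = 1/(-42) = -1/42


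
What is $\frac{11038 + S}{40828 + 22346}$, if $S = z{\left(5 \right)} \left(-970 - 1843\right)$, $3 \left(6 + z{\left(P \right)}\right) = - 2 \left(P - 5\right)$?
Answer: $\frac{13958}{31587} \approx 0.44189$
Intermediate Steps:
$z{\left(P \right)} = - \frac{8}{3} - \frac{2 P}{3}$ ($z{\left(P \right)} = -6 + \frac{\left(-2\right) \left(P - 5\right)}{3} = -6 + \frac{\left(-2\right) \left(-5 + P\right)}{3} = -6 + \frac{10 - 2 P}{3} = -6 - \left(- \frac{10}{3} + \frac{2 P}{3}\right) = - \frac{8}{3} - \frac{2 P}{3}$)
$S = 16878$ ($S = \left(- \frac{8}{3} - \frac{10}{3}\right) \left(-970 - 1843\right) = \left(-6\right) \left(-2813\right) = 16878$)
$\frac{11038 + S}{40828 + 22346} = \frac{11038 + 16878}{40828 + 22346} = \frac{27916}{63174} = 27916 \cdot \frac{1}{63174} = \frac{13958}{31587}$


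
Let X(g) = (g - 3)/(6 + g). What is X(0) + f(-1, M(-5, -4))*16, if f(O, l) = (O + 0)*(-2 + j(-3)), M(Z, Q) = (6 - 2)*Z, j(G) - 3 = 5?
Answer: -193/2 ≈ -96.500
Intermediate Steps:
j(G) = 8 (j(G) = 3 + 5 = 8)
M(Z, Q) = 4*Z
X(g) = (-3 + g)/(6 + g)
f(O, l) = 6*O (f(O, l) = (O + 0)*(-2 + 8) = O*6 = 6*O)
X(0) + f(-1, M(-5, -4))*16 = (-3 + 0)/(6 + 0) + (6*(-1))*16 = -3/6 - 6*16 = (1/6)*(-3) - 96 = -1/2 - 96 = -193/2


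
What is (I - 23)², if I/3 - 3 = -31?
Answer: 11449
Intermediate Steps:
I = -84 (I = 9 + 3*(-31) = 9 - 93 = -84)
(I - 23)² = (-84 - 23)² = (-107)² = 11449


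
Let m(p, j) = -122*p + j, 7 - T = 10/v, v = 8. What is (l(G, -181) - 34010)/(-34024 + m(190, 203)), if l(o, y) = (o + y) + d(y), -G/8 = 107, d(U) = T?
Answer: 8245/13412 ≈ 0.61475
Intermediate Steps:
T = 23/4 (T = 7 - 10/8 = 7 - 1*5/4 = 7 - 5/4 = 23/4 ≈ 5.7500)
d(U) = 23/4
m(p, j) = j - 122*p
G = -856 (G = -8*107 = -856)
l(o, y) = 23/4 + o + y (l(o, y) = (o + y) + 23/4 = 23/4 + o + y)
(l(G, -181) - 34010)/(-34024 + m(190, 203)) = ((23/4 - 856 - 181) - 34010)/(-34024 + (203 - 122*190)) = (-4125/4 - 34010)/(-34024 + (203 - 23180)) = -140165/(4*(-34024 - 22977)) = -140165/4/(-57001) = -140165/4*(-1/57001) = 8245/13412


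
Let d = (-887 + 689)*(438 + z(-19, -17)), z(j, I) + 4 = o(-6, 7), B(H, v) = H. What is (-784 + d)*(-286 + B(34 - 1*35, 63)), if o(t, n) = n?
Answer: 25285274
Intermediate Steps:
z(j, I) = 3 (z(j, I) = -4 + 7 = 3)
d = -87318 (d = (-887 + 689)*(438 + 3) = -198*441 = -87318)
(-784 + d)*(-286 + B(34 - 1*35, 63)) = (-784 - 87318)*(-286 + (34 - 1*35)) = -88102*(-286 + (34 - 35)) = -88102*(-286 - 1) = -88102*(-287) = 25285274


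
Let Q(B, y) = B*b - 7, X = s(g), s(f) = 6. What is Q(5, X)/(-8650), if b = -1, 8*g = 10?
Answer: 6/4325 ≈ 0.0013873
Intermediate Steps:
g = 5/4 (g = (1/8)*10 = 5/4 ≈ 1.2500)
X = 6
Q(B, y) = -7 - B (Q(B, y) = B*(-1) - 7 = -B - 7 = -7 - B)
Q(5, X)/(-8650) = (-7 - 1*5)/(-8650) = (-7 - 5)*(-1/8650) = -12*(-1/8650) = 6/4325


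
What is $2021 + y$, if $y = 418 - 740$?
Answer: $1699$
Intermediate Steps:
$y = -322$
$2021 + y = 2021 - 322 = 1699$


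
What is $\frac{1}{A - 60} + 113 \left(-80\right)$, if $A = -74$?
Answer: $- \frac{1211361}{134} \approx -9040.0$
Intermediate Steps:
$\frac{1}{A - 60} + 113 \left(-80\right) = \frac{1}{-74 - 60} + 113 \left(-80\right) = \frac{1}{-134} - 9040 = - \frac{1}{134} - 9040 = - \frac{1211361}{134}$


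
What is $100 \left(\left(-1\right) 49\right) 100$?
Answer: $-490000$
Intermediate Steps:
$100 \left(\left(-1\right) 49\right) 100 = 100 \left(-49\right) 100 = \left(-4900\right) 100 = -490000$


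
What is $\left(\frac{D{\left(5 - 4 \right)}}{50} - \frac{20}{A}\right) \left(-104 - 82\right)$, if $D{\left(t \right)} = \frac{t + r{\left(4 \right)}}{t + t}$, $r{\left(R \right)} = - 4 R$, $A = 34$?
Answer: $\frac{23343}{170} \approx 137.31$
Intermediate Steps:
$D{\left(t \right)} = \frac{-16 + t}{2 t}$ ($D{\left(t \right)} = \frac{t - 16}{t + t} = \frac{t - 16}{2 t} = \left(-16 + t\right) \frac{1}{2 t} = \frac{-16 + t}{2 t}$)
$\left(\frac{D{\left(5 - 4 \right)}}{50} - \frac{20}{A}\right) \left(-104 - 82\right) = \left(\frac{\frac{1}{2} \frac{1}{5 - 4} \left(-16 + \left(5 - 4\right)\right)}{50} - \frac{20}{34}\right) \left(-104 - 82\right) = \left(\frac{-16 + \left(5 - 4\right)}{2 \left(5 - 4\right)} \frac{1}{50} - \frac{10}{17}\right) \left(-186\right) = \left(\frac{-16 + 1}{2 \cdot 1} \cdot \frac{1}{50} - \frac{10}{17}\right) \left(-186\right) = \left(\frac{1}{2} \cdot 1 \left(-15\right) \frac{1}{50} - \frac{10}{17}\right) \left(-186\right) = \left(\left(- \frac{15}{2}\right) \frac{1}{50} - \frac{10}{17}\right) \left(-186\right) = \left(- \frac{3}{20} - \frac{10}{17}\right) \left(-186\right) = \left(- \frac{251}{340}\right) \left(-186\right) = \frac{23343}{170}$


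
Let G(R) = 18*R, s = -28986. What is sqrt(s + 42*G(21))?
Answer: I*sqrt(13110) ≈ 114.5*I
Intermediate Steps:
sqrt(s + 42*G(21)) = sqrt(-28986 + 42*(18*21)) = sqrt(-28986 + 42*378) = sqrt(-28986 + 15876) = sqrt(-13110) = I*sqrt(13110)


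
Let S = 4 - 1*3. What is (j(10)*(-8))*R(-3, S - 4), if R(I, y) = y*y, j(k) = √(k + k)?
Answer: -144*√5 ≈ -321.99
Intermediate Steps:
S = 1 (S = 4 - 3 = 1)
j(k) = √2*√k (j(k) = √(2*k) = √2*√k)
R(I, y) = y²
(j(10)*(-8))*R(-3, S - 4) = ((√2*√10)*(-8))*(1 - 4)² = ((2*√5)*(-8))*(-3)² = -16*√5*9 = -144*√5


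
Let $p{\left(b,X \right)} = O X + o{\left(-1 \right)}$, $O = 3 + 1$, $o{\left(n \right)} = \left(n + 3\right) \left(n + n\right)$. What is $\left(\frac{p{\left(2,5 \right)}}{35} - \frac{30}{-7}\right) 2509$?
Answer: $\frac{416494}{35} \approx 11900.0$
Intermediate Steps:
$o{\left(n \right)} = 2 n \left(3 + n\right)$ ($o{\left(n \right)} = \left(3 + n\right) 2 n = 2 n \left(3 + n\right)$)
$O = 4$
$p{\left(b,X \right)} = -4 + 4 X$ ($p{\left(b,X \right)} = 4 X + 2 \left(-1\right) \left(3 - 1\right) = 4 X + 2 \left(-1\right) 2 = 4 X - 4 = -4 + 4 X$)
$\left(\frac{p{\left(2,5 \right)}}{35} - \frac{30}{-7}\right) 2509 = \left(\frac{-4 + 4 \cdot 5}{35} - \frac{30}{-7}\right) 2509 = \left(\left(-4 + 20\right) \frac{1}{35} - - \frac{30}{7}\right) 2509 = \left(16 \cdot \frac{1}{35} + \frac{30}{7}\right) 2509 = \left(\frac{16}{35} + \frac{30}{7}\right) 2509 = \frac{166}{35} \cdot 2509 = \frac{416494}{35}$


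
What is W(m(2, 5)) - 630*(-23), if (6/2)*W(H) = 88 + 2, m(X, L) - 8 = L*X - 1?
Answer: 14520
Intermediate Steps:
m(X, L) = 7 + L*X (m(X, L) = 8 + (L*X - 1) = 8 + (-1 + L*X) = 7 + L*X)
W(H) = 30 (W(H) = (88 + 2)/3 = (⅓)*90 = 30)
W(m(2, 5)) - 630*(-23) = 30 - 630*(-23) = 30 - 1*(-14490) = 30 + 14490 = 14520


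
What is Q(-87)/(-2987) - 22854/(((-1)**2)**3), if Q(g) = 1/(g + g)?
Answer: -11878092251/519738 ≈ -22854.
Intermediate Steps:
Q(g) = 1/(2*g)
Q(-87)/(-2987) - 22854/(((-1)**2)**3) = ((1/2)/(-87))/(-2987) - 22854/(((-1)**2)**3) = ((1/2)*(-1/87))*(-1/2987) - 22854/(1**3) = -1/174*(-1/2987) - 22854/1 = 1/519738 - 22854*1 = 1/519738 - 22854 = -11878092251/519738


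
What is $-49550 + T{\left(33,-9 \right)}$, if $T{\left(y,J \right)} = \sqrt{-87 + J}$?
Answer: $-49550 + 4 i \sqrt{6} \approx -49550.0 + 9.798 i$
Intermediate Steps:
$-49550 + T{\left(33,-9 \right)} = -49550 + \sqrt{-87 - 9} = -49550 + \sqrt{-96} = -49550 + 4 i \sqrt{6}$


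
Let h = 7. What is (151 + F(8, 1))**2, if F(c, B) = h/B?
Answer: 24964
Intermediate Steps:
F(c, B) = 7/B
(151 + F(8, 1))**2 = (151 + 7/1)**2 = (151 + 7*1)**2 = (151 + 7)**2 = 158**2 = 24964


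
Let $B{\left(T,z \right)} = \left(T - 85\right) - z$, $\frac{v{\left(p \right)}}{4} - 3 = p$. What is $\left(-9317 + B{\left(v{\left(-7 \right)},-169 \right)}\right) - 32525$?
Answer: $-41774$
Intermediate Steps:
$v{\left(p \right)} = 12 + 4 p$
$B{\left(T,z \right)} = -85 + T - z$ ($B{\left(T,z \right)} = \left(-85 + T\right) - z = -85 + T - z$)
$\left(-9317 + B{\left(v{\left(-7 \right)},-169 \right)}\right) - 32525 = \left(-9317 - -68\right) - 32525 = \left(-9317 + 68\right) - 32525 = -9249 - 32525 = -41774$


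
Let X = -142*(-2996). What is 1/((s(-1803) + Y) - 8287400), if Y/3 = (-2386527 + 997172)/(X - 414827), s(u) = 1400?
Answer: -707/5858479871 ≈ -1.2068e-7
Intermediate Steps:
X = 425432
Y = -277871/707 (Y = 3*((-2386527 + 997172)/(425432 - 414827)) = 3*(-1389355/10605) = 3*(-1389355*1/10605) = 3*(-277871/2121) = -277871/707 ≈ -393.03)
1/((s(-1803) + Y) - 8287400) = 1/((1400 - 277871/707) - 8287400) = 1/(711929/707 - 8287400) = 1/(-5858479871/707) = -707/5858479871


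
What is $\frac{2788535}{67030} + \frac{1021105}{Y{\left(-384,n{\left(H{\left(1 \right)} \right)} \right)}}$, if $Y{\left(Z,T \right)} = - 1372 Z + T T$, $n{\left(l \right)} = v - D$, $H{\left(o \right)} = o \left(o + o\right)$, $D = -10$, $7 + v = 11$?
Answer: $\frac{153812530869}{3532775932} \approx 43.539$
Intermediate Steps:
$v = 4$ ($v = -7 + 11 = 4$)
$H{\left(o \right)} = 2 o^{2}$ ($H{\left(o \right)} = o 2 o = 2 o^{2}$)
$n{\left(l \right)} = 14$ ($n{\left(l \right)} = 4 - -10 = 4 + 10 = 14$)
$Y{\left(Z,T \right)} = T^{2} - 1372 Z$ ($Y{\left(Z,T \right)} = - 1372 Z + T^{2} = T^{2} - 1372 Z$)
$\frac{2788535}{67030} + \frac{1021105}{Y{\left(-384,n{\left(H{\left(1 \right)} \right)} \right)}} = \frac{2788535}{67030} + \frac{1021105}{14^{2} - -526848} = 2788535 \cdot \frac{1}{67030} + \frac{1021105}{196 + 526848} = \frac{557707}{13406} + \frac{1021105}{527044} = \frac{153812530869}{3532775932}$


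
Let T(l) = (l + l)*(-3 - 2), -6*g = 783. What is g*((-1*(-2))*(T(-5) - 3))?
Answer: -12267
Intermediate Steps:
g = -261/2 (g = -⅙*783 = -261/2 ≈ -130.50)
T(l) = -10*l (T(l) = (2*l)*(-5) = -10*l)
g*((-1*(-2))*(T(-5) - 3)) = -261*(-1*(-2))*(-10*(-5) - 3)/2 = -261*(50 - 3) = -261*47 = -261/2*94 = -12267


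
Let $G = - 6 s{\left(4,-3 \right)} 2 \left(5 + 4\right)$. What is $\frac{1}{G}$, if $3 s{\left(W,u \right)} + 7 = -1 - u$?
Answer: $\frac{1}{180} \approx 0.0055556$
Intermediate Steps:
$s{\left(W,u \right)} = - \frac{8}{3} - \frac{u}{3}$ ($s{\left(W,u \right)} = - \frac{7}{3} + \frac{-1 - u}{3} = - \frac{7}{3} - \left(\frac{1}{3} + \frac{u}{3}\right) = - \frac{8}{3} - \frac{u}{3}$)
$G = 180$ ($G = - 6 \left(- \frac{8}{3} - -1\right) 2 \left(5 + 4\right) = - 6 \left(- \frac{8}{3} + 1\right) 2 \cdot 9 = \left(-6\right) \left(- \frac{5}{3}\right) 18 = 10 \cdot 18 = 180$)
$\frac{1}{G} = \frac{1}{180}$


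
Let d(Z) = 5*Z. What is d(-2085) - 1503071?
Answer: -1513496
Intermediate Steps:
d(-2085) - 1503071 = 5*(-2085) - 1503071 = -10425 - 1503071 = -1513496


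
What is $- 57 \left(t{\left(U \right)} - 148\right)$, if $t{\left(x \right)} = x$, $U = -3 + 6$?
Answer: $8265$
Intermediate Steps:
$U = 3$
$- 57 \left(t{\left(U \right)} - 148\right) = - 57 \left(3 - 148\right) = \left(-57\right) \left(-145\right) = 8265$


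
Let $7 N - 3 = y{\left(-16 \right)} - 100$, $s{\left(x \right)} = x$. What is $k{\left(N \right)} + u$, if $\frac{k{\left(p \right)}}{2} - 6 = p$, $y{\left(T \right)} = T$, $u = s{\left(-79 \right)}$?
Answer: $- \frac{695}{7} \approx -99.286$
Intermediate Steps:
$u = -79$
$N = - \frac{113}{7}$ ($N = \frac{3}{7} + \frac{-16 - 100}{7} = \frac{3}{7} + \frac{1}{7} \left(-116\right) = \frac{3}{7} - \frac{116}{7} = - \frac{113}{7} \approx -16.143$)
$k{\left(p \right)} = 12 + 2 p$
$k{\left(N \right)} + u = \left(12 + 2 \left(- \frac{113}{7}\right)\right) - 79 = \left(12 - \frac{226}{7}\right) - 79 = - \frac{142}{7} - 79 = - \frac{695}{7}$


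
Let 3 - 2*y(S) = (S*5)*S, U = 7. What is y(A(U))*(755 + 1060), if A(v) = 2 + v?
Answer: -364815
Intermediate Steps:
y(S) = 3/2 - 5*S²/2 (y(S) = 3/2 - S*5*S/2 = 3/2 - 5*S*S/2 = 3/2 - 5*S²/2)
y(A(U))*(755 + 1060) = (3/2 - 5*(2 + 7)²/2)*(755 + 1060) = (3/2 - 5/2*9²)*1815 = (3/2 - 5/2*81)*1815 = (3/2 - 405/2)*1815 = -201*1815 = -364815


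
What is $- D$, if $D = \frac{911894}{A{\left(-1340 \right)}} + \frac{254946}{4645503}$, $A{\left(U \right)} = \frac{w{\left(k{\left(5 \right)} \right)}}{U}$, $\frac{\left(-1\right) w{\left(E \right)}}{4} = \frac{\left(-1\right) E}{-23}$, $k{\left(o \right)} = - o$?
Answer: $\frac{2175997975862672}{1548501} \approx 1.4052 \cdot 10^{9}$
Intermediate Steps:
$w{\left(E \right)} = - \frac{4 E}{23}$ ($w{\left(E \right)} = - 4 \frac{\left(-1\right) E}{-23} = - 4 - E \left(- \frac{1}{23}\right) = - 4 \frac{E}{23} = - \frac{4 E}{23}$)
$A{\left(U \right)} = \frac{20}{23 U}$ ($A{\left(U \right)} = \frac{\left(- \frac{4}{23}\right) \left(\left(-1\right) 5\right)}{U} = \frac{\left(- \frac{4}{23}\right) \left(-5\right)}{U} = \frac{20}{23 U}$)
$D = - \frac{2175997975862672}{1548501}$ ($D = \frac{911894}{\frac{20}{23} \frac{1}{-1340}} + \frac{254946}{4645503} = \frac{911894}{\frac{20}{23} \left(- \frac{1}{1340}\right)} + 254946 \cdot \frac{1}{4645503} = \frac{911894}{- \frac{1}{1541}} + \frac{84982}{1548501} = 911894 \left(-1541\right) + \frac{84982}{1548501} = -1405228654 + \frac{84982}{1548501} = - \frac{2175997975862672}{1548501} \approx -1.4052 \cdot 10^{9}$)
$- D = \left(-1\right) \left(- \frac{2175997975862672}{1548501}\right) = \frac{2175997975862672}{1548501}$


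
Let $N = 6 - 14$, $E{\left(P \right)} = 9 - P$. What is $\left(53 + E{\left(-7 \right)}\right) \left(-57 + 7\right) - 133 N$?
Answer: $-2386$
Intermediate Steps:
$N = -8$
$\left(53 + E{\left(-7 \right)}\right) \left(-57 + 7\right) - 133 N = \left(53 + \left(9 - -7\right)\right) \left(-57 + 7\right) - -1064 = \left(53 + \left(9 + 7\right)\right) \left(-50\right) + 1064 = \left(53 + 16\right) \left(-50\right) + 1064 = 69 \left(-50\right) + 1064 = -3450 + 1064 = -2386$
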